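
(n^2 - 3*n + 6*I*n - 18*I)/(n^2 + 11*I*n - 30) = (n - 3)/(n + 5*I)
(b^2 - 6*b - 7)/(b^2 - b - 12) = (-b^2 + 6*b + 7)/(-b^2 + b + 12)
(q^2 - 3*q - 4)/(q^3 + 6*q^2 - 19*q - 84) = (q + 1)/(q^2 + 10*q + 21)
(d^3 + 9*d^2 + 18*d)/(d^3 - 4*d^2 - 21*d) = (d + 6)/(d - 7)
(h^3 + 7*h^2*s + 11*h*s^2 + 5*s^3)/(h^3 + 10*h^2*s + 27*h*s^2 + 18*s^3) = (h^2 + 6*h*s + 5*s^2)/(h^2 + 9*h*s + 18*s^2)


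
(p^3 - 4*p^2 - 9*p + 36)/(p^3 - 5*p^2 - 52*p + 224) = (p^2 - 9)/(p^2 - p - 56)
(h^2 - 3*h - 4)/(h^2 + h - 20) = (h + 1)/(h + 5)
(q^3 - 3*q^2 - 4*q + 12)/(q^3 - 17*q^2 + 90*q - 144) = (q^2 - 4)/(q^2 - 14*q + 48)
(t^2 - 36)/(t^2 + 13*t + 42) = (t - 6)/(t + 7)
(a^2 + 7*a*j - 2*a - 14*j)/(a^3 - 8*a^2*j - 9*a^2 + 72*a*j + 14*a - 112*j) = (a + 7*j)/(a^2 - 8*a*j - 7*a + 56*j)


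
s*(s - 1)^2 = s^3 - 2*s^2 + s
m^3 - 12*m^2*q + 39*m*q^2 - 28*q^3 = (m - 7*q)*(m - 4*q)*(m - q)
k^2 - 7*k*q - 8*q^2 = (k - 8*q)*(k + q)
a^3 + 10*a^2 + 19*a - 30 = (a - 1)*(a + 5)*(a + 6)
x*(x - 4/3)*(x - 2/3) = x^3 - 2*x^2 + 8*x/9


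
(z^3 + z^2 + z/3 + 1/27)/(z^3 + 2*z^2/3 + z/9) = (z + 1/3)/z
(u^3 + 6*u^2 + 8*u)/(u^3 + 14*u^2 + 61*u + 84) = u*(u + 2)/(u^2 + 10*u + 21)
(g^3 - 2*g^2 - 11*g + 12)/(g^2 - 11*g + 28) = (g^2 + 2*g - 3)/(g - 7)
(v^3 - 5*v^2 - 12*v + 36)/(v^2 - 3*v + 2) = (v^2 - 3*v - 18)/(v - 1)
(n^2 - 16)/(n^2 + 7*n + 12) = (n - 4)/(n + 3)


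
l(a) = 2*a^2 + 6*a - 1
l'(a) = 4*a + 6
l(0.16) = 0.01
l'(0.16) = 6.64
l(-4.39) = 11.20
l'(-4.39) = -11.56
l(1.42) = 11.55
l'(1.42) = 11.68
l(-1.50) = -5.50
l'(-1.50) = 0.00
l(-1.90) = -5.18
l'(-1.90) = -1.60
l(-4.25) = 9.62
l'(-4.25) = -11.00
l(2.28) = 23.08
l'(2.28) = 15.12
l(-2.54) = -3.34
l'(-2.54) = -4.16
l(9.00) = 215.00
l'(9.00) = 42.00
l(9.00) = 215.00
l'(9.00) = 42.00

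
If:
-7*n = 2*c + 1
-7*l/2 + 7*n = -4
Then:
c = -7*n/2 - 1/2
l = 2*n + 8/7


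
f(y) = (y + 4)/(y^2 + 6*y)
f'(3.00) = -0.08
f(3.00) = 0.26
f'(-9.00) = -0.05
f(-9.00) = -0.19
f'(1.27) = -0.42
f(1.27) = 0.57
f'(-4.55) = -0.19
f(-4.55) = 0.08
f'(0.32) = -6.52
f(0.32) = 2.14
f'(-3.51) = -0.11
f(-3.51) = -0.06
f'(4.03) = -0.04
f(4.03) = 0.20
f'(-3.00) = -0.11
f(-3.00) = -0.11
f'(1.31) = -0.39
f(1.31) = 0.55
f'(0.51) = -2.57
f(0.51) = 1.36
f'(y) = (-2*y - 6)*(y + 4)/(y^2 + 6*y)^2 + 1/(y^2 + 6*y)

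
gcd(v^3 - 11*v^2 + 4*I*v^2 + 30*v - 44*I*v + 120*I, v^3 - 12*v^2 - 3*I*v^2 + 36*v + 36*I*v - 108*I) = v - 6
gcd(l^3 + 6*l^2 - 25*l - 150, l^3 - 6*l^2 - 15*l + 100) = l - 5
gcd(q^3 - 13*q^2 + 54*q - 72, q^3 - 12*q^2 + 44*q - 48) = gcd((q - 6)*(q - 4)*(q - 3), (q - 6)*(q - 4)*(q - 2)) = q^2 - 10*q + 24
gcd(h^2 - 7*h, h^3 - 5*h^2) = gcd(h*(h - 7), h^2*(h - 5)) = h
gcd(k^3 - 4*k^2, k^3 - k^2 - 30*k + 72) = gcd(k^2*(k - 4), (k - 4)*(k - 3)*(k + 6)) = k - 4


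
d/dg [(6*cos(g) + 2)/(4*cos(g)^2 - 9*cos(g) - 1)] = 4*(4*cos(g) + 3*cos(2*g))*sin(g)/(4*sin(g)^2 + 9*cos(g) - 3)^2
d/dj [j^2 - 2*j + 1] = 2*j - 2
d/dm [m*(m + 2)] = 2*m + 2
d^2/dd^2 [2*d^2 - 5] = 4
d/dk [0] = 0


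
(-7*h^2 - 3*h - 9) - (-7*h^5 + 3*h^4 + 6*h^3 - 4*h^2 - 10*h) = 7*h^5 - 3*h^4 - 6*h^3 - 3*h^2 + 7*h - 9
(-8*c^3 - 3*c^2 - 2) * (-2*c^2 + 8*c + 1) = 16*c^5 - 58*c^4 - 32*c^3 + c^2 - 16*c - 2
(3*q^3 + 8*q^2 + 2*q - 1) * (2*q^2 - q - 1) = 6*q^5 + 13*q^4 - 7*q^3 - 12*q^2 - q + 1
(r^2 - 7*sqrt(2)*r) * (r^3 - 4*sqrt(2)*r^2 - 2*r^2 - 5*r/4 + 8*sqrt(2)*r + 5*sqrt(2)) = r^5 - 11*sqrt(2)*r^4 - 2*r^4 + 22*sqrt(2)*r^3 + 219*r^3/4 - 112*r^2 + 55*sqrt(2)*r^2/4 - 70*r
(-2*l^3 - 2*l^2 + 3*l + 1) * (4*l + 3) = -8*l^4 - 14*l^3 + 6*l^2 + 13*l + 3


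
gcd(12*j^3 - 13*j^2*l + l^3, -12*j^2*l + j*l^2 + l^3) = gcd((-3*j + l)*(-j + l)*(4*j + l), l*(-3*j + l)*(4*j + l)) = 12*j^2 - j*l - l^2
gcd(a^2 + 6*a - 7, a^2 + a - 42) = a + 7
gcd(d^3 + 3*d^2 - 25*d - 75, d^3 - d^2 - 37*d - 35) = d + 5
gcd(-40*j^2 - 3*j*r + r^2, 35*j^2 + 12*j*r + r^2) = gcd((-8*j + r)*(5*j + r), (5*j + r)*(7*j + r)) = 5*j + r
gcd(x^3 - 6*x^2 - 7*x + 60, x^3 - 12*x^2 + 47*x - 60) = x^2 - 9*x + 20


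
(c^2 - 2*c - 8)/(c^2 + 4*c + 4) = (c - 4)/(c + 2)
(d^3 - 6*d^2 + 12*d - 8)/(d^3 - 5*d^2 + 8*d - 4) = (d - 2)/(d - 1)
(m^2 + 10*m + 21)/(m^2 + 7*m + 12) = (m + 7)/(m + 4)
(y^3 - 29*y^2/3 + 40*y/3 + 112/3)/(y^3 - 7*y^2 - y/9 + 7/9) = 3*(3*y^2 - 8*y - 16)/(9*y^2 - 1)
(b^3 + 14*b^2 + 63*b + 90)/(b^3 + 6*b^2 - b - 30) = (b + 6)/(b - 2)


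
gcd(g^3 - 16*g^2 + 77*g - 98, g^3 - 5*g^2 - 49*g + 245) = g - 7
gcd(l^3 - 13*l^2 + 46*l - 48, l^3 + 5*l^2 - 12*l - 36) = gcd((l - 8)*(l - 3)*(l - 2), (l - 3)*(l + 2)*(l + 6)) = l - 3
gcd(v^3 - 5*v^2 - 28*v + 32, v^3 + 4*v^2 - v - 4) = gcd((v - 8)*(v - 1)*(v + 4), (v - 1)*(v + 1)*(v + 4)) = v^2 + 3*v - 4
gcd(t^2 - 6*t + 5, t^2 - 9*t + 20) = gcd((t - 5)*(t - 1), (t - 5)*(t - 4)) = t - 5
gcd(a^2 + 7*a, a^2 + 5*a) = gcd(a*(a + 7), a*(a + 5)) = a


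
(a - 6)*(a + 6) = a^2 - 36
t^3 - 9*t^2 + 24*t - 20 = (t - 5)*(t - 2)^2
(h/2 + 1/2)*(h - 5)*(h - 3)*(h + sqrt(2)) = h^4/2 - 7*h^3/2 + sqrt(2)*h^3/2 - 7*sqrt(2)*h^2/2 + 7*h^2/2 + 7*sqrt(2)*h/2 + 15*h/2 + 15*sqrt(2)/2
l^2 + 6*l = l*(l + 6)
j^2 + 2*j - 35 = (j - 5)*(j + 7)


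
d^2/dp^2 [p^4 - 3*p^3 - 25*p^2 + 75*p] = 12*p^2 - 18*p - 50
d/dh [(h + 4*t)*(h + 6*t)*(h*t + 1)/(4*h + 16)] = ((h + 4)*(t*(h + 4*t)*(h + 6*t) + (h + 4*t)*(h*t + 1) + (h + 6*t)*(h*t + 1)) - (h + 4*t)*(h + 6*t)*(h*t + 1))/(4*(h + 4)^2)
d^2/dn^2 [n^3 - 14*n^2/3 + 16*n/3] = 6*n - 28/3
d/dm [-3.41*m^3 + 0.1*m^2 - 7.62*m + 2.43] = -10.23*m^2 + 0.2*m - 7.62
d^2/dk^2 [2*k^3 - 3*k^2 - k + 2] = 12*k - 6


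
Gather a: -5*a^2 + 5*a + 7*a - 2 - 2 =-5*a^2 + 12*a - 4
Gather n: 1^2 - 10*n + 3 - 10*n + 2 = 6 - 20*n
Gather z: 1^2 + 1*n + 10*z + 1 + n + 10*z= 2*n + 20*z + 2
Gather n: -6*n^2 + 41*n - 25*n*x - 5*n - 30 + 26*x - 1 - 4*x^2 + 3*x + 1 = -6*n^2 + n*(36 - 25*x) - 4*x^2 + 29*x - 30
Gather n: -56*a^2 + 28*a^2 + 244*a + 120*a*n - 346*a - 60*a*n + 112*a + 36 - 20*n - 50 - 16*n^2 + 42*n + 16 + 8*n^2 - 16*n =-28*a^2 + 10*a - 8*n^2 + n*(60*a + 6) + 2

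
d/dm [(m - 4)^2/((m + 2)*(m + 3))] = (13*m^2 - 20*m - 128)/(m^4 + 10*m^3 + 37*m^2 + 60*m + 36)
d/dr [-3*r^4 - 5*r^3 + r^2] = r*(-12*r^2 - 15*r + 2)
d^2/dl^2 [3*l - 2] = 0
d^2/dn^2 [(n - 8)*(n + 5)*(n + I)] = 6*n - 6 + 2*I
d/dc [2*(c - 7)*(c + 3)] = 4*c - 8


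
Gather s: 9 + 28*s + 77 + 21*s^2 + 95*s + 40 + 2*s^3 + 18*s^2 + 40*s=2*s^3 + 39*s^2 + 163*s + 126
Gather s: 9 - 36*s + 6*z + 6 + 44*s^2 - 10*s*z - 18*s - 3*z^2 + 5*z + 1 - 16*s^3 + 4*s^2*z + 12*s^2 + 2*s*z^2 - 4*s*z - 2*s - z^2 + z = -16*s^3 + s^2*(4*z + 56) + s*(2*z^2 - 14*z - 56) - 4*z^2 + 12*z + 16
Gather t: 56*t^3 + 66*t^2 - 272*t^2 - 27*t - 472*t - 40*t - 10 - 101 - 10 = 56*t^3 - 206*t^2 - 539*t - 121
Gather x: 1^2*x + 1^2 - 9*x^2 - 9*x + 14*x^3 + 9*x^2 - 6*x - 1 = 14*x^3 - 14*x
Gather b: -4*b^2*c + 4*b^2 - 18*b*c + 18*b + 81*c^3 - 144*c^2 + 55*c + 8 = b^2*(4 - 4*c) + b*(18 - 18*c) + 81*c^3 - 144*c^2 + 55*c + 8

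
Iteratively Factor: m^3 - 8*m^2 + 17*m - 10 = (m - 2)*(m^2 - 6*m + 5) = (m - 5)*(m - 2)*(m - 1)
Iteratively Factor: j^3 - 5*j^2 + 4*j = (j)*(j^2 - 5*j + 4) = j*(j - 4)*(j - 1)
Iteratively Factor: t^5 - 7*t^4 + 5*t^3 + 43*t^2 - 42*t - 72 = (t + 2)*(t^4 - 9*t^3 + 23*t^2 - 3*t - 36) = (t - 3)*(t + 2)*(t^3 - 6*t^2 + 5*t + 12) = (t - 4)*(t - 3)*(t + 2)*(t^2 - 2*t - 3) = (t - 4)*(t - 3)*(t + 1)*(t + 2)*(t - 3)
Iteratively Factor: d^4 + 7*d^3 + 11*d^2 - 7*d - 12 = (d + 1)*(d^3 + 6*d^2 + 5*d - 12) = (d + 1)*(d + 4)*(d^2 + 2*d - 3) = (d - 1)*(d + 1)*(d + 4)*(d + 3)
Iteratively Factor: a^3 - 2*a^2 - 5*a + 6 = (a + 2)*(a^2 - 4*a + 3) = (a - 1)*(a + 2)*(a - 3)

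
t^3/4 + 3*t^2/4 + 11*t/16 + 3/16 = (t/4 + 1/4)*(t + 1/2)*(t + 3/2)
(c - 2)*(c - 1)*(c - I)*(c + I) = c^4 - 3*c^3 + 3*c^2 - 3*c + 2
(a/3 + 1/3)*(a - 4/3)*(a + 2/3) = a^3/3 + a^2/9 - 14*a/27 - 8/27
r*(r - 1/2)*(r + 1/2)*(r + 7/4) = r^4 + 7*r^3/4 - r^2/4 - 7*r/16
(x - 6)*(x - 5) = x^2 - 11*x + 30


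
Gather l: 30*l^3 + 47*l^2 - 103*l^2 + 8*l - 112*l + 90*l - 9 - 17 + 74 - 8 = 30*l^3 - 56*l^2 - 14*l + 40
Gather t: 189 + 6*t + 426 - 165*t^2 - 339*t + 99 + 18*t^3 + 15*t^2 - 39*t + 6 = 18*t^3 - 150*t^2 - 372*t + 720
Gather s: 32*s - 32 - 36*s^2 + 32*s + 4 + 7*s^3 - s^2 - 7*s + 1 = 7*s^3 - 37*s^2 + 57*s - 27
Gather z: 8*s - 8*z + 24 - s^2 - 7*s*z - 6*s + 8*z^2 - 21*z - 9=-s^2 + 2*s + 8*z^2 + z*(-7*s - 29) + 15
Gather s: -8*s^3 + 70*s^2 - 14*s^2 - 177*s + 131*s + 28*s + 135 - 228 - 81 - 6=-8*s^3 + 56*s^2 - 18*s - 180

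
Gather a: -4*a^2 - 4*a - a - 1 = -4*a^2 - 5*a - 1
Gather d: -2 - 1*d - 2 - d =-2*d - 4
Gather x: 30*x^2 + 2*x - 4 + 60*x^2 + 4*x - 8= 90*x^2 + 6*x - 12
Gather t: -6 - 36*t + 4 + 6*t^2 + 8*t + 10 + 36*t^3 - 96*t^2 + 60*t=36*t^3 - 90*t^2 + 32*t + 8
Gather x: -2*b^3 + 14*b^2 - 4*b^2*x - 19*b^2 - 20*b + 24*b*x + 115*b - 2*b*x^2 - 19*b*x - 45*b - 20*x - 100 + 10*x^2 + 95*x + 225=-2*b^3 - 5*b^2 + 50*b + x^2*(10 - 2*b) + x*(-4*b^2 + 5*b + 75) + 125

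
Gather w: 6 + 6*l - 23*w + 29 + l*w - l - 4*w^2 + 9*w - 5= 5*l - 4*w^2 + w*(l - 14) + 30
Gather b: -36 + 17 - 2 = -21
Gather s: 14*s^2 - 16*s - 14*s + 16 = 14*s^2 - 30*s + 16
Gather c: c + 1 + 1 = c + 2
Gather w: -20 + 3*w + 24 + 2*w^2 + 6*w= 2*w^2 + 9*w + 4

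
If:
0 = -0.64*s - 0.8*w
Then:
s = -1.25*w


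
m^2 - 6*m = m*(m - 6)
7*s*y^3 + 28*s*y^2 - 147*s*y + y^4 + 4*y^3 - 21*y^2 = y*(7*s + y)*(y - 3)*(y + 7)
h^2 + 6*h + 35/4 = (h + 5/2)*(h + 7/2)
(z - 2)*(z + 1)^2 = z^3 - 3*z - 2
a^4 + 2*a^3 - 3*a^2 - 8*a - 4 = (a - 2)*(a + 1)^2*(a + 2)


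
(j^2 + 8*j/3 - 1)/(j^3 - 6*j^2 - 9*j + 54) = (j - 1/3)/(j^2 - 9*j + 18)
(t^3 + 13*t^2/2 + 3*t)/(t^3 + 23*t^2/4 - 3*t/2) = 2*(2*t + 1)/(4*t - 1)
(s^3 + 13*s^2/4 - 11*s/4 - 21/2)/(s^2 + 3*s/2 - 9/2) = (4*s^2 + s - 14)/(2*(2*s - 3))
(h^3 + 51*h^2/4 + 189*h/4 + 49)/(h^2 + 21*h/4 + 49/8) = 2*(h^2 + 11*h + 28)/(2*h + 7)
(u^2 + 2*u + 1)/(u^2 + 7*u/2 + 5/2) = 2*(u + 1)/(2*u + 5)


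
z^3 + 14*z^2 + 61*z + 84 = (z + 3)*(z + 4)*(z + 7)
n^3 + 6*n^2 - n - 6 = (n - 1)*(n + 1)*(n + 6)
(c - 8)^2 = c^2 - 16*c + 64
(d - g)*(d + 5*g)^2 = d^3 + 9*d^2*g + 15*d*g^2 - 25*g^3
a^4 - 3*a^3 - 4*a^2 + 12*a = a*(a - 3)*(a - 2)*(a + 2)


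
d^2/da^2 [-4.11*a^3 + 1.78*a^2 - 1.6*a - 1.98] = 3.56 - 24.66*a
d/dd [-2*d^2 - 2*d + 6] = -4*d - 2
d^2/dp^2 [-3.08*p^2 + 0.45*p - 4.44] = -6.16000000000000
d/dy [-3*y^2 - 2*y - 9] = -6*y - 2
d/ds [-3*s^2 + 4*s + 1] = 4 - 6*s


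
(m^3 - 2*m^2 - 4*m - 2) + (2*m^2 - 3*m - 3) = m^3 - 7*m - 5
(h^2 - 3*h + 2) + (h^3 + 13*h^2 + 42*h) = h^3 + 14*h^2 + 39*h + 2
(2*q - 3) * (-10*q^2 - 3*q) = -20*q^3 + 24*q^2 + 9*q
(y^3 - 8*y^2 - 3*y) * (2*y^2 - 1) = 2*y^5 - 16*y^4 - 7*y^3 + 8*y^2 + 3*y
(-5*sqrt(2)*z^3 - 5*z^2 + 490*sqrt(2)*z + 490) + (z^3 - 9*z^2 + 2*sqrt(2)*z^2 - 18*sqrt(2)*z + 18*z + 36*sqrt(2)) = -5*sqrt(2)*z^3 + z^3 - 14*z^2 + 2*sqrt(2)*z^2 + 18*z + 472*sqrt(2)*z + 36*sqrt(2) + 490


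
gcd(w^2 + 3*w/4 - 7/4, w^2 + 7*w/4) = w + 7/4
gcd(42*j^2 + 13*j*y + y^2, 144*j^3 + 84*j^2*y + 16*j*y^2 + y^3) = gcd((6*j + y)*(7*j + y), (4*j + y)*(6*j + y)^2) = 6*j + y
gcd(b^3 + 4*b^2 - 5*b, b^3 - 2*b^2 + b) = b^2 - b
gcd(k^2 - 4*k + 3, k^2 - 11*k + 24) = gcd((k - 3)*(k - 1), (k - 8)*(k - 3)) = k - 3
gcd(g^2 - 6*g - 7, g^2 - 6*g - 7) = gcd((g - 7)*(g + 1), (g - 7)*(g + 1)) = g^2 - 6*g - 7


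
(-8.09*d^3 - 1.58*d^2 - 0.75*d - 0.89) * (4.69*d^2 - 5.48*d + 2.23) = -37.9421*d^5 + 36.923*d^4 - 12.8998*d^3 - 3.5875*d^2 + 3.2047*d - 1.9847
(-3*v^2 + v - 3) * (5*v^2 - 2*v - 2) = -15*v^4 + 11*v^3 - 11*v^2 + 4*v + 6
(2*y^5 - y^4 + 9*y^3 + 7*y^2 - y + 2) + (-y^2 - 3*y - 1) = 2*y^5 - y^4 + 9*y^3 + 6*y^2 - 4*y + 1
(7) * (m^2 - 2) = 7*m^2 - 14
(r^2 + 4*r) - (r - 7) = r^2 + 3*r + 7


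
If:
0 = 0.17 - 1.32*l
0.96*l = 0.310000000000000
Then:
No Solution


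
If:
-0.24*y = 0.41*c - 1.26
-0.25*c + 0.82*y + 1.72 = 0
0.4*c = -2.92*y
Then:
No Solution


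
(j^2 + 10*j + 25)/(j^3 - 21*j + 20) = (j + 5)/(j^2 - 5*j + 4)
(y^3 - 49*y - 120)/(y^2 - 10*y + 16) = (y^2 + 8*y + 15)/(y - 2)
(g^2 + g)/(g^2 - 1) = g/(g - 1)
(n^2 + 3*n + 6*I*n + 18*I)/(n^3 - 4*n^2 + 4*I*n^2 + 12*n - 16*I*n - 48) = (n + 3)/(n^2 - 2*n*(2 + I) + 8*I)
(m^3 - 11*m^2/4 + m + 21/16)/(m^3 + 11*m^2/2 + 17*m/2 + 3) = (8*m^2 - 26*m + 21)/(8*(m^2 + 5*m + 6))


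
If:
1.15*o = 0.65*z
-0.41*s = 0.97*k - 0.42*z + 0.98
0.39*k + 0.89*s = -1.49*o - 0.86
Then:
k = 1.02230779691189*z - 0.738697753767415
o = 0.565217391304348*z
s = -1.39424039757204*z - 0.642593119135627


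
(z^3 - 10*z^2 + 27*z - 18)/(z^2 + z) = (z^3 - 10*z^2 + 27*z - 18)/(z*(z + 1))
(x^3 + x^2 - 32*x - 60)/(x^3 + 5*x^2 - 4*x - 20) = (x - 6)/(x - 2)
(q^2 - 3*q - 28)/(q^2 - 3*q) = (q^2 - 3*q - 28)/(q*(q - 3))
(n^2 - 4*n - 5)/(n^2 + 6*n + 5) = (n - 5)/(n + 5)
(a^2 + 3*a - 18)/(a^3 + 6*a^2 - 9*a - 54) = 1/(a + 3)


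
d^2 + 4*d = d*(d + 4)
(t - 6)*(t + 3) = t^2 - 3*t - 18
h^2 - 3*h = h*(h - 3)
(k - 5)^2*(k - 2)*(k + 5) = k^4 - 7*k^3 - 15*k^2 + 175*k - 250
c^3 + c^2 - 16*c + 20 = (c - 2)^2*(c + 5)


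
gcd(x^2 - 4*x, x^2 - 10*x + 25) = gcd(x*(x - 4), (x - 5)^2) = 1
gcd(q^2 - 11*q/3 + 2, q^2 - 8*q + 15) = q - 3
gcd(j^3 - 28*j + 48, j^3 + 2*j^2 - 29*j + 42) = j - 2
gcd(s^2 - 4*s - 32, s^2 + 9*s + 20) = s + 4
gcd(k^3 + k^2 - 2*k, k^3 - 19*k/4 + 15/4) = k - 1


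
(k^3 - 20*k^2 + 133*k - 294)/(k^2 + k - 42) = (k^2 - 14*k + 49)/(k + 7)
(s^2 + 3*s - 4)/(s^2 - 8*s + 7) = (s + 4)/(s - 7)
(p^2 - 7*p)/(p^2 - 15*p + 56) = p/(p - 8)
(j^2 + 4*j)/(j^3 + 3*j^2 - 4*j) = 1/(j - 1)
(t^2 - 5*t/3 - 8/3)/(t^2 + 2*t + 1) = (t - 8/3)/(t + 1)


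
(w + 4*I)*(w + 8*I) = w^2 + 12*I*w - 32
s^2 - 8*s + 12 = (s - 6)*(s - 2)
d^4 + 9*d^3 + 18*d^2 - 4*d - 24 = (d - 1)*(d + 2)^2*(d + 6)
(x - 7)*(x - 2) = x^2 - 9*x + 14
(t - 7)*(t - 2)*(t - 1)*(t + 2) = t^4 - 8*t^3 + 3*t^2 + 32*t - 28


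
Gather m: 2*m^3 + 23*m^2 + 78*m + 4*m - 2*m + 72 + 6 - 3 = 2*m^3 + 23*m^2 + 80*m + 75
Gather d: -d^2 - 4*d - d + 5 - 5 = -d^2 - 5*d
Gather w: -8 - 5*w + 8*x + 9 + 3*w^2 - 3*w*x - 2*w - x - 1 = 3*w^2 + w*(-3*x - 7) + 7*x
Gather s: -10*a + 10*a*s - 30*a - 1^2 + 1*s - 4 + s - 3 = -40*a + s*(10*a + 2) - 8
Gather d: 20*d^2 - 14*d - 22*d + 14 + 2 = 20*d^2 - 36*d + 16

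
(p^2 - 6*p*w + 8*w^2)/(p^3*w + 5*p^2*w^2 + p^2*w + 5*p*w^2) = (p^2 - 6*p*w + 8*w^2)/(p*w*(p^2 + 5*p*w + p + 5*w))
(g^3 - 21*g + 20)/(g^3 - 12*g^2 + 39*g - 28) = (g + 5)/(g - 7)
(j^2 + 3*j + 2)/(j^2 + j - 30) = (j^2 + 3*j + 2)/(j^2 + j - 30)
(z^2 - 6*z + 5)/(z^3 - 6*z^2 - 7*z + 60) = (z - 1)/(z^2 - z - 12)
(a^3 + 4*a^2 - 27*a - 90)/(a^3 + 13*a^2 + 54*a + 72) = (a - 5)/(a + 4)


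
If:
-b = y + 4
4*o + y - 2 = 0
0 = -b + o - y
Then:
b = -22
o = -4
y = 18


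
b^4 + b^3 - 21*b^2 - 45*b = b*(b - 5)*(b + 3)^2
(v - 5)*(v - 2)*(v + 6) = v^3 - v^2 - 32*v + 60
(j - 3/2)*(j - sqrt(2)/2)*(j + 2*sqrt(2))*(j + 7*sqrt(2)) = j^4 - 3*j^3/2 + 17*sqrt(2)*j^3/2 - 51*sqrt(2)*j^2/4 + 19*j^2 - 57*j/2 - 14*sqrt(2)*j + 21*sqrt(2)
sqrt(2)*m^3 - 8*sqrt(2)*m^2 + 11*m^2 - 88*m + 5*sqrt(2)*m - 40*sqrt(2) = (m - 8)*(m + 5*sqrt(2))*(sqrt(2)*m + 1)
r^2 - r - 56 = (r - 8)*(r + 7)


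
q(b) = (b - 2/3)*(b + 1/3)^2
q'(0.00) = -0.33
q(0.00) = -0.07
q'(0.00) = -0.33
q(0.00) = -0.07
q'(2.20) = 14.19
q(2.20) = 9.84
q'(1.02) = 2.79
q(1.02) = 0.65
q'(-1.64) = 7.74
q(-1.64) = -3.94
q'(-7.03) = 147.93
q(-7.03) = -345.16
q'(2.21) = 14.32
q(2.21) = 9.98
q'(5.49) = 90.09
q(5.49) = 163.57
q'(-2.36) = 16.38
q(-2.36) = -12.43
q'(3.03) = 27.21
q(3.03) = 26.73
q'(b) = (b - 2/3)*(2*b + 2/3) + (b + 1/3)^2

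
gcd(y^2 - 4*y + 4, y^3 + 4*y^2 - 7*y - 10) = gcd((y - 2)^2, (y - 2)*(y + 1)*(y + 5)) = y - 2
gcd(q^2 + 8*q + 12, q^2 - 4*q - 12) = q + 2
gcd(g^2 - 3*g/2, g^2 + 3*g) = g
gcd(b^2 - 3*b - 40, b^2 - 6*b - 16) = b - 8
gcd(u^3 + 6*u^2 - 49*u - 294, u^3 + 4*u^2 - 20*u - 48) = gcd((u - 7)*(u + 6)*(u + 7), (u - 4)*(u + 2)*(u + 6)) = u + 6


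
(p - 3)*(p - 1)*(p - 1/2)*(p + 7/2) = p^4 - p^3 - 43*p^2/4 + 16*p - 21/4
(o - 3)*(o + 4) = o^2 + o - 12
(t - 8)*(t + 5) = t^2 - 3*t - 40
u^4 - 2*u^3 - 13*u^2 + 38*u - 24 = (u - 3)*(u - 2)*(u - 1)*(u + 4)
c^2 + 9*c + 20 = (c + 4)*(c + 5)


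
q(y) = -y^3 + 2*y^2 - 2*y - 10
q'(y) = -3*y^2 + 4*y - 2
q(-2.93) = 38.18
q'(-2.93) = -39.47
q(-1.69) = 3.92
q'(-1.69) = -17.33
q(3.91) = -47.02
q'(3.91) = -32.22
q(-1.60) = 2.42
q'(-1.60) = -16.08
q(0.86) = -10.88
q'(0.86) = -0.78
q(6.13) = -177.45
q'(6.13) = -90.21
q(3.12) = -27.14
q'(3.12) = -18.72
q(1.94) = -13.65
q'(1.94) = -5.53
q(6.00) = -166.00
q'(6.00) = -86.00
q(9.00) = -595.00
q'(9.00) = -209.00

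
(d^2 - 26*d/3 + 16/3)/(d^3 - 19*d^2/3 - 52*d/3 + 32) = (3*d - 2)/(3*d^2 + 5*d - 12)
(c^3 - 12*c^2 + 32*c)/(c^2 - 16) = c*(c - 8)/(c + 4)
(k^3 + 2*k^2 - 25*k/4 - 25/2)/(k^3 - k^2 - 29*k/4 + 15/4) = (2*k^2 - k - 10)/(2*k^2 - 7*k + 3)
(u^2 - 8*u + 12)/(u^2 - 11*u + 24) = (u^2 - 8*u + 12)/(u^2 - 11*u + 24)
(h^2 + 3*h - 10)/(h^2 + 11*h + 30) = (h - 2)/(h + 6)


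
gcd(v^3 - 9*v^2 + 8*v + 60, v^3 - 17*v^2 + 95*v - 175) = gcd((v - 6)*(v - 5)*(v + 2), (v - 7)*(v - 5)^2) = v - 5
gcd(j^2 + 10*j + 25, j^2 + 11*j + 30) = j + 5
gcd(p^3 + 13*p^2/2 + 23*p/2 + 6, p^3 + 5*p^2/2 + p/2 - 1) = p + 1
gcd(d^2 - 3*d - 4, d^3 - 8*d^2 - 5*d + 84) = d - 4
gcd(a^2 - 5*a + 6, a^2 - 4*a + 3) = a - 3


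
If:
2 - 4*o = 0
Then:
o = 1/2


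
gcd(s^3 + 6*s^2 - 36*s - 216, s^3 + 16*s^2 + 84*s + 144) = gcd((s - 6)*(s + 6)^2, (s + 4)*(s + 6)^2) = s^2 + 12*s + 36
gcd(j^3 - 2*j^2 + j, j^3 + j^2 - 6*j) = j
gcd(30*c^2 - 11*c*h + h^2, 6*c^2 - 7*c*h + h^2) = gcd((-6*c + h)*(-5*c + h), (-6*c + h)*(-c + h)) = 6*c - h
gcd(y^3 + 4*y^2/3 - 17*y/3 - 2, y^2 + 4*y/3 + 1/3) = y + 1/3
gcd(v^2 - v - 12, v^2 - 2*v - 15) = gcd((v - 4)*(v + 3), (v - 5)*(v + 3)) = v + 3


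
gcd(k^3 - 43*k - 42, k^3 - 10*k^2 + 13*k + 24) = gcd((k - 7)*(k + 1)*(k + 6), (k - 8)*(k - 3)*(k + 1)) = k + 1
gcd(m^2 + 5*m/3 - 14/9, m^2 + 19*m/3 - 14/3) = m - 2/3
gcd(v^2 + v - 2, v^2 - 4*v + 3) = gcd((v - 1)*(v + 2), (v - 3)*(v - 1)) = v - 1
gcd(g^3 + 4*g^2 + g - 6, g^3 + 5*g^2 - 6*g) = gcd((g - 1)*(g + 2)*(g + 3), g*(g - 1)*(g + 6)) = g - 1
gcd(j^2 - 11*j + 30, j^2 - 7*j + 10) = j - 5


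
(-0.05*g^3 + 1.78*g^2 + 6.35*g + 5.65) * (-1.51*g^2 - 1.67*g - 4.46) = 0.0755*g^5 - 2.6043*g^4 - 12.3381*g^3 - 27.0748*g^2 - 37.7565*g - 25.199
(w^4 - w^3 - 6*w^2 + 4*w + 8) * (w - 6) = w^5 - 7*w^4 + 40*w^2 - 16*w - 48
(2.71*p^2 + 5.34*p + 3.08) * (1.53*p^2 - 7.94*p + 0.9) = 4.1463*p^4 - 13.3472*p^3 - 35.2482*p^2 - 19.6492*p + 2.772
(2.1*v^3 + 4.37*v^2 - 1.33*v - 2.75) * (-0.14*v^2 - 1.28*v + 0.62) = -0.294*v^5 - 3.2998*v^4 - 4.1054*v^3 + 4.7968*v^2 + 2.6954*v - 1.705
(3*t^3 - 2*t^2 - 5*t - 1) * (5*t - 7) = 15*t^4 - 31*t^3 - 11*t^2 + 30*t + 7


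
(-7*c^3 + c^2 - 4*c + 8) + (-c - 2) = -7*c^3 + c^2 - 5*c + 6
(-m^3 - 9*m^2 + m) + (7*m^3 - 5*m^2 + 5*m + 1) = 6*m^3 - 14*m^2 + 6*m + 1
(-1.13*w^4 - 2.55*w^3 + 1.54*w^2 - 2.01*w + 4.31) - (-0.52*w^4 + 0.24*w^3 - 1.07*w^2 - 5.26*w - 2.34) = -0.61*w^4 - 2.79*w^3 + 2.61*w^2 + 3.25*w + 6.65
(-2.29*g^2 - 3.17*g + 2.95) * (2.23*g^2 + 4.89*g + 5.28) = -5.1067*g^4 - 18.2672*g^3 - 21.014*g^2 - 2.3121*g + 15.576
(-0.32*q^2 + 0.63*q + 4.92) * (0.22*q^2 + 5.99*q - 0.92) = -0.0704*q^4 - 1.7782*q^3 + 5.1505*q^2 + 28.8912*q - 4.5264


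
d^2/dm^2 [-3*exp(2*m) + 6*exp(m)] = (6 - 12*exp(m))*exp(m)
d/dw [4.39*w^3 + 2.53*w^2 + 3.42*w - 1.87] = 13.17*w^2 + 5.06*w + 3.42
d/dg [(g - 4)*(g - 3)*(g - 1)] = 3*g^2 - 16*g + 19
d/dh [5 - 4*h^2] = -8*h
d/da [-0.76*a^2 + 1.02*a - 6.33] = 1.02 - 1.52*a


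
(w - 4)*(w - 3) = w^2 - 7*w + 12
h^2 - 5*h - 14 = (h - 7)*(h + 2)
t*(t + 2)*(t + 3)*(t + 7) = t^4 + 12*t^3 + 41*t^2 + 42*t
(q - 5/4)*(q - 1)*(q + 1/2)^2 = q^4 - 5*q^3/4 - 3*q^2/4 + 11*q/16 + 5/16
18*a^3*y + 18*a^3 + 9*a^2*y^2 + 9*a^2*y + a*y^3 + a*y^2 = (3*a + y)*(6*a + y)*(a*y + a)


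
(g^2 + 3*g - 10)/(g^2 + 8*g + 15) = (g - 2)/(g + 3)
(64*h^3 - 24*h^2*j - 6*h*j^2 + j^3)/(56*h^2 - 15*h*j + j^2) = (8*h^2 - 2*h*j - j^2)/(7*h - j)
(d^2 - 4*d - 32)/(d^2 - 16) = (d - 8)/(d - 4)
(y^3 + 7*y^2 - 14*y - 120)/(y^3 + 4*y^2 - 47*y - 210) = (y - 4)/(y - 7)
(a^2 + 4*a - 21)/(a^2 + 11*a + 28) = (a - 3)/(a + 4)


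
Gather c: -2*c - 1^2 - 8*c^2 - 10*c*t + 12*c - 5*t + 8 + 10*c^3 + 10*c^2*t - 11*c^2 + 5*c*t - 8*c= 10*c^3 + c^2*(10*t - 19) + c*(2 - 5*t) - 5*t + 7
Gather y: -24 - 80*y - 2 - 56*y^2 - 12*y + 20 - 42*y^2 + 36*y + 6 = -98*y^2 - 56*y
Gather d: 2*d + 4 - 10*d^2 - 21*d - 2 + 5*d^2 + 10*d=-5*d^2 - 9*d + 2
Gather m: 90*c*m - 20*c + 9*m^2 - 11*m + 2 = -20*c + 9*m^2 + m*(90*c - 11) + 2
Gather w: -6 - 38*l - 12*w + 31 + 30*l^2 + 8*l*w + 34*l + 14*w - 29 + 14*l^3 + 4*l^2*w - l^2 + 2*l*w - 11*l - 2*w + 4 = 14*l^3 + 29*l^2 - 15*l + w*(4*l^2 + 10*l)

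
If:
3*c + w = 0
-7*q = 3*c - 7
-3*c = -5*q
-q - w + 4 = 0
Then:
No Solution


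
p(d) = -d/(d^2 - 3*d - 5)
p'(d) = -d*(3 - 2*d)/(d^2 - 3*d - 5)^2 - 1/(d^2 - 3*d - 5)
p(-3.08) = 0.22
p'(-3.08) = 0.08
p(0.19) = 0.03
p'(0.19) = 0.16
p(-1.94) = 0.42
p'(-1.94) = 0.42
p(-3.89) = 0.18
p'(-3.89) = 0.04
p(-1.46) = 0.97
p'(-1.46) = 3.12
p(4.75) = -1.43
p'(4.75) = 2.51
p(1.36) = 0.19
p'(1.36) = 0.13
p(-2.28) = 0.32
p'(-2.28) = 0.21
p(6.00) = -0.46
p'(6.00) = 0.24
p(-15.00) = 0.06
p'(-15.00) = 0.00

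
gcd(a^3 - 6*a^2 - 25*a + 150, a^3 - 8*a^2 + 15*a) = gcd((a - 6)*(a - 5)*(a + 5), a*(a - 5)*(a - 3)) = a - 5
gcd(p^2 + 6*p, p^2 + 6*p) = p^2 + 6*p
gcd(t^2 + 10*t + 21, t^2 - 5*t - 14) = 1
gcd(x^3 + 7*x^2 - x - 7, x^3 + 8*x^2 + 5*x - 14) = x^2 + 6*x - 7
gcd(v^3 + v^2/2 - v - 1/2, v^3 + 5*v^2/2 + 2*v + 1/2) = v^2 + 3*v/2 + 1/2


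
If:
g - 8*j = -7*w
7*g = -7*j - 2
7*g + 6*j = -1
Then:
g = 5/7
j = -1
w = -61/49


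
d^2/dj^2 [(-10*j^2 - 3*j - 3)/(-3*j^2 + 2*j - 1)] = 2*(87*j^3 - 9*j^2 - 81*j + 19)/(27*j^6 - 54*j^5 + 63*j^4 - 44*j^3 + 21*j^2 - 6*j + 1)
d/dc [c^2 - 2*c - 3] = 2*c - 2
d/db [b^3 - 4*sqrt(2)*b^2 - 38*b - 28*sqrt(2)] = 3*b^2 - 8*sqrt(2)*b - 38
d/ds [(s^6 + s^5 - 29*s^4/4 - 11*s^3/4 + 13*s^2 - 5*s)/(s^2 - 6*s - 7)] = (16*s^7 - 108*s^6 - 322*s^5 + 371*s^4 + 944*s^3 - 61*s^2 - 728*s + 140)/(4*(s^4 - 12*s^3 + 22*s^2 + 84*s + 49))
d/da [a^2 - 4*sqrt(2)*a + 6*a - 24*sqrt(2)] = 2*a - 4*sqrt(2) + 6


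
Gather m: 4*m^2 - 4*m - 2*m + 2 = 4*m^2 - 6*m + 2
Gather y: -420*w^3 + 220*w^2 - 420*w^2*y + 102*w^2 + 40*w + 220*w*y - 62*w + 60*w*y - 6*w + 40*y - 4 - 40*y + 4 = -420*w^3 + 322*w^2 - 28*w + y*(-420*w^2 + 280*w)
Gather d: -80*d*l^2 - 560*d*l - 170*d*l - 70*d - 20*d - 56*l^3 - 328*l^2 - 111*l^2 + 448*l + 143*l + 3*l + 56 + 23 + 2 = d*(-80*l^2 - 730*l - 90) - 56*l^3 - 439*l^2 + 594*l + 81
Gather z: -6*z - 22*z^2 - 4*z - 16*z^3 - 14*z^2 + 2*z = -16*z^3 - 36*z^2 - 8*z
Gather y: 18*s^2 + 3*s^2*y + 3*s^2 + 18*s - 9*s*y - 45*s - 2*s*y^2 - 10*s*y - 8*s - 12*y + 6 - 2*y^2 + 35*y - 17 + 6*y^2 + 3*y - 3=21*s^2 - 35*s + y^2*(4 - 2*s) + y*(3*s^2 - 19*s + 26) - 14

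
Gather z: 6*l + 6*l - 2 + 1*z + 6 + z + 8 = 12*l + 2*z + 12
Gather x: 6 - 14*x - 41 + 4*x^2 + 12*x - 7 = 4*x^2 - 2*x - 42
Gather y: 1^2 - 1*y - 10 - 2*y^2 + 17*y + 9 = -2*y^2 + 16*y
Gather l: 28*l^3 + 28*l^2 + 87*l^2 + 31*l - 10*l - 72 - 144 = 28*l^3 + 115*l^2 + 21*l - 216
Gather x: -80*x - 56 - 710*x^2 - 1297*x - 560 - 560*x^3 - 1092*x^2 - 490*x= -560*x^3 - 1802*x^2 - 1867*x - 616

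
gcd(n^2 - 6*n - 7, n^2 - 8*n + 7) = n - 7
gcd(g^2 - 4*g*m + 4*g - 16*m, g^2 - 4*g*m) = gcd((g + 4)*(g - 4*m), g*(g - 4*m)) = g - 4*m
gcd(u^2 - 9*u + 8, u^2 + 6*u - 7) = u - 1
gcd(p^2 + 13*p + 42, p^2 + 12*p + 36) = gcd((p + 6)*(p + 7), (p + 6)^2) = p + 6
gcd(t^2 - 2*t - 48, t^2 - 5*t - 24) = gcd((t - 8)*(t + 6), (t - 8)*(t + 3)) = t - 8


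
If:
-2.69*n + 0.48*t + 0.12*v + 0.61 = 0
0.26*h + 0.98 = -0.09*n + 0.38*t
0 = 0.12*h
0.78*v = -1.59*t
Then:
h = 0.00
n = 0.46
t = 2.69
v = -5.48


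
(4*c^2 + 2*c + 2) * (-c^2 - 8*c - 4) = -4*c^4 - 34*c^3 - 34*c^2 - 24*c - 8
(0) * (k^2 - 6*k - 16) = 0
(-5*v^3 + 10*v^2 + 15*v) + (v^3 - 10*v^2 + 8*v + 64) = -4*v^3 + 23*v + 64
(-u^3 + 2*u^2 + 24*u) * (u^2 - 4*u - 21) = -u^5 + 6*u^4 + 37*u^3 - 138*u^2 - 504*u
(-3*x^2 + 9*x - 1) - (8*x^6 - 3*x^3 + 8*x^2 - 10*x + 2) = -8*x^6 + 3*x^3 - 11*x^2 + 19*x - 3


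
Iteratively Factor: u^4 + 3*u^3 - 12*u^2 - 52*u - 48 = (u + 3)*(u^3 - 12*u - 16) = (u + 2)*(u + 3)*(u^2 - 2*u - 8) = (u + 2)^2*(u + 3)*(u - 4)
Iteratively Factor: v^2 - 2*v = (v)*(v - 2)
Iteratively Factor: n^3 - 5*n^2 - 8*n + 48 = (n - 4)*(n^2 - n - 12) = (n - 4)*(n + 3)*(n - 4)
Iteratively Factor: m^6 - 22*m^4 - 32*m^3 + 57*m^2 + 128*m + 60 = (m + 2)*(m^5 - 2*m^4 - 18*m^3 + 4*m^2 + 49*m + 30) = (m + 2)*(m + 3)*(m^4 - 5*m^3 - 3*m^2 + 13*m + 10) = (m + 1)*(m + 2)*(m + 3)*(m^3 - 6*m^2 + 3*m + 10) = (m + 1)^2*(m + 2)*(m + 3)*(m^2 - 7*m + 10) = (m - 5)*(m + 1)^2*(m + 2)*(m + 3)*(m - 2)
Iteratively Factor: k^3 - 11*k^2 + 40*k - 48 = (k - 4)*(k^2 - 7*k + 12) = (k - 4)*(k - 3)*(k - 4)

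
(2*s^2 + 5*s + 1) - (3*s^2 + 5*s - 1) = 2 - s^2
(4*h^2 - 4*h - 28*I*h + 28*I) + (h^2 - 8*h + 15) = 5*h^2 - 12*h - 28*I*h + 15 + 28*I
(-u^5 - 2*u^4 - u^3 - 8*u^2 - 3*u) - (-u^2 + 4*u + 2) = -u^5 - 2*u^4 - u^3 - 7*u^2 - 7*u - 2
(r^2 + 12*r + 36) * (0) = 0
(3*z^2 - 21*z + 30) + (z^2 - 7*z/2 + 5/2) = 4*z^2 - 49*z/2 + 65/2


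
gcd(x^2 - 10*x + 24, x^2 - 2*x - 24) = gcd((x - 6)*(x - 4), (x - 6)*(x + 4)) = x - 6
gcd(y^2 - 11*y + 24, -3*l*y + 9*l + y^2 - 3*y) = y - 3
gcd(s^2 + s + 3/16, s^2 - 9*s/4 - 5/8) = s + 1/4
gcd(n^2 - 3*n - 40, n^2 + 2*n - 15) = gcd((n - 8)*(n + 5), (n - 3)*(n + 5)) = n + 5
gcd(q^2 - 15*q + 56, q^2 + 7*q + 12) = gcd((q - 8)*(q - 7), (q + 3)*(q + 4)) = 1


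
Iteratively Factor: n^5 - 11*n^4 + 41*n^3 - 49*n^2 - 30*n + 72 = (n - 3)*(n^4 - 8*n^3 + 17*n^2 + 2*n - 24) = (n - 3)*(n - 2)*(n^3 - 6*n^2 + 5*n + 12) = (n - 4)*(n - 3)*(n - 2)*(n^2 - 2*n - 3) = (n - 4)*(n - 3)*(n - 2)*(n + 1)*(n - 3)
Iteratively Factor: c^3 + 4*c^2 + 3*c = (c)*(c^2 + 4*c + 3) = c*(c + 3)*(c + 1)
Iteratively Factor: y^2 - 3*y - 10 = (y + 2)*(y - 5)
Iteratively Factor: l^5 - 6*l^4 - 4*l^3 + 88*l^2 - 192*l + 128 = (l + 4)*(l^4 - 10*l^3 + 36*l^2 - 56*l + 32) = (l - 2)*(l + 4)*(l^3 - 8*l^2 + 20*l - 16) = (l - 2)^2*(l + 4)*(l^2 - 6*l + 8) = (l - 2)^3*(l + 4)*(l - 4)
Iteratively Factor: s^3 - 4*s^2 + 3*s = (s)*(s^2 - 4*s + 3) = s*(s - 3)*(s - 1)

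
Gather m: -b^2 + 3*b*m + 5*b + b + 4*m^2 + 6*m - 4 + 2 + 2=-b^2 + 6*b + 4*m^2 + m*(3*b + 6)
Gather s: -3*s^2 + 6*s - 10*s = -3*s^2 - 4*s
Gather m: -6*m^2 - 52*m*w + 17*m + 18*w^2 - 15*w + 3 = -6*m^2 + m*(17 - 52*w) + 18*w^2 - 15*w + 3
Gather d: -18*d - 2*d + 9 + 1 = 10 - 20*d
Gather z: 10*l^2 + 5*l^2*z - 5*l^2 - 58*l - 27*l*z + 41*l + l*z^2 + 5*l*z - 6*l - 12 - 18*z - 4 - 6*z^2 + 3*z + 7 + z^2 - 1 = 5*l^2 - 23*l + z^2*(l - 5) + z*(5*l^2 - 22*l - 15) - 10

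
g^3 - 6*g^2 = g^2*(g - 6)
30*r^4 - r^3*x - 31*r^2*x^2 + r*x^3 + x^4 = (-5*r + x)*(-r + x)*(r + x)*(6*r + x)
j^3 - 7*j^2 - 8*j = j*(j - 8)*(j + 1)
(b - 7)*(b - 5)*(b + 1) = b^3 - 11*b^2 + 23*b + 35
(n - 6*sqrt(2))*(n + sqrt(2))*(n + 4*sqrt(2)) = n^3 - sqrt(2)*n^2 - 52*n - 48*sqrt(2)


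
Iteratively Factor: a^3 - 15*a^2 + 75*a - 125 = (a - 5)*(a^2 - 10*a + 25) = (a - 5)^2*(a - 5)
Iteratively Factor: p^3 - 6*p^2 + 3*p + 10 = (p - 5)*(p^2 - p - 2) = (p - 5)*(p + 1)*(p - 2)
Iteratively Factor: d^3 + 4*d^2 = (d)*(d^2 + 4*d) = d^2*(d + 4)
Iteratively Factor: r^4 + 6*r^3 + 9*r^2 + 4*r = (r + 1)*(r^3 + 5*r^2 + 4*r) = (r + 1)*(r + 4)*(r^2 + r) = r*(r + 1)*(r + 4)*(r + 1)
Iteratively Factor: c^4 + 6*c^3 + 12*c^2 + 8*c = (c + 2)*(c^3 + 4*c^2 + 4*c) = (c + 2)^2*(c^2 + 2*c) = (c + 2)^3*(c)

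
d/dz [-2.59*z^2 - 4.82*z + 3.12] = -5.18*z - 4.82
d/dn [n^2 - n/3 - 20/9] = 2*n - 1/3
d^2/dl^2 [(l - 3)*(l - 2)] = 2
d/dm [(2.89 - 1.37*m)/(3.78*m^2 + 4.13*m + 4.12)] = (5.1786*m^2 - 21.8484*m - 17.5801)/(14.2884*m^4 + 31.2228*m^3 + 48.2041*m^2 + 34.0312*m + 16.9744)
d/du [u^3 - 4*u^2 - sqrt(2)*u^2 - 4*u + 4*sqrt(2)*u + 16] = 3*u^2 - 8*u - 2*sqrt(2)*u - 4 + 4*sqrt(2)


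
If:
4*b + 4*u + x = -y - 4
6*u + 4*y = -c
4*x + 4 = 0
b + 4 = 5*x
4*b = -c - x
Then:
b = -9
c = 37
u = 169/10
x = -1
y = -173/5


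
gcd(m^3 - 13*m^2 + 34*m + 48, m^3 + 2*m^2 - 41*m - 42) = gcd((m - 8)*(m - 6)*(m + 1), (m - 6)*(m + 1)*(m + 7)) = m^2 - 5*m - 6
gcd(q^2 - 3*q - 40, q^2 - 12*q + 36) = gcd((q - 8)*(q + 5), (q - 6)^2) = 1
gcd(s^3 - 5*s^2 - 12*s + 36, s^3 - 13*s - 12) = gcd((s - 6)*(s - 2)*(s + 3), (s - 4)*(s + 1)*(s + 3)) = s + 3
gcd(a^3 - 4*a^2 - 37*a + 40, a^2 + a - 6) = 1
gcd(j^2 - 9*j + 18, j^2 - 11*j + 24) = j - 3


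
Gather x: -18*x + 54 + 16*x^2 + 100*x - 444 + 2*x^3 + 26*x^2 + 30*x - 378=2*x^3 + 42*x^2 + 112*x - 768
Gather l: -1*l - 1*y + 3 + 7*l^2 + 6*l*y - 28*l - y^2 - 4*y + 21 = 7*l^2 + l*(6*y - 29) - y^2 - 5*y + 24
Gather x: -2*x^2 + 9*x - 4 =-2*x^2 + 9*x - 4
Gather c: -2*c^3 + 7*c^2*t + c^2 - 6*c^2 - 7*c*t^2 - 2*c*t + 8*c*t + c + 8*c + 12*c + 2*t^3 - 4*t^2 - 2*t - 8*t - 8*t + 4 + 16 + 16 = -2*c^3 + c^2*(7*t - 5) + c*(-7*t^2 + 6*t + 21) + 2*t^3 - 4*t^2 - 18*t + 36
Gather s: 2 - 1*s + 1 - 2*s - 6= -3*s - 3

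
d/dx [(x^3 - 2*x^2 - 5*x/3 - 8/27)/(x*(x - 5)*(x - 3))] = 2*(-81*x^4 + 450*x^3 - 573*x^2 - 64*x + 60)/(27*x^2*(x^4 - 16*x^3 + 94*x^2 - 240*x + 225))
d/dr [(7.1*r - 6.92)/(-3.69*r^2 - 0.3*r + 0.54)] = (26.199*r^2 - 51.0696*r + 1.758)/(13.6161*r^4 + 2.214*r^3 - 3.8952*r^2 - 0.324*r + 0.2916)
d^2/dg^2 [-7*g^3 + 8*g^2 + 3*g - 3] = 16 - 42*g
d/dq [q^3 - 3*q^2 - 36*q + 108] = 3*q^2 - 6*q - 36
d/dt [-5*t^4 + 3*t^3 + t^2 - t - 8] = -20*t^3 + 9*t^2 + 2*t - 1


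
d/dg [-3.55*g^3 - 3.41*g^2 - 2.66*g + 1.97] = -10.65*g^2 - 6.82*g - 2.66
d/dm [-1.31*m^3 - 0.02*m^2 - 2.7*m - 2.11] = -3.93*m^2 - 0.04*m - 2.7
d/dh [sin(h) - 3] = cos(h)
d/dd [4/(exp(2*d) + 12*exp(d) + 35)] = 8*(-exp(d) - 6)*exp(d)/(exp(2*d) + 12*exp(d) + 35)^2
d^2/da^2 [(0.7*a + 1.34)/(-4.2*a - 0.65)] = (3.5527136788005e-15*a - 43.4532)/(4.2*a + 0.65)^3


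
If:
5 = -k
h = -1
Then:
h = -1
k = -5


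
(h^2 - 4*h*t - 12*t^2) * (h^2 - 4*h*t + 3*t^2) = h^4 - 8*h^3*t + 7*h^2*t^2 + 36*h*t^3 - 36*t^4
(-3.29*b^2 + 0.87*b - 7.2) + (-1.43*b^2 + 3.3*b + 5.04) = -4.72*b^2 + 4.17*b - 2.16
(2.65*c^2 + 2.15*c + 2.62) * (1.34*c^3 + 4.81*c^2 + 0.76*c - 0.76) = 3.551*c^5 + 15.6275*c^4 + 15.8663*c^3 + 12.2222*c^2 + 0.3572*c - 1.9912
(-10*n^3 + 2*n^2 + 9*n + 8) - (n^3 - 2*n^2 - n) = -11*n^3 + 4*n^2 + 10*n + 8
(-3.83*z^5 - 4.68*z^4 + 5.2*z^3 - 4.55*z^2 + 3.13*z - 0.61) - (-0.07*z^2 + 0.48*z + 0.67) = -3.83*z^5 - 4.68*z^4 + 5.2*z^3 - 4.48*z^2 + 2.65*z - 1.28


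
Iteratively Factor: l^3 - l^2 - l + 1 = (l - 1)*(l^2 - 1) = (l - 1)^2*(l + 1)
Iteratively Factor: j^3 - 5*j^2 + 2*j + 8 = (j - 4)*(j^2 - j - 2) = (j - 4)*(j - 2)*(j + 1)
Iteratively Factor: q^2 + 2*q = (q)*(q + 2)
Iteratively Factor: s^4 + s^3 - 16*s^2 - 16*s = (s)*(s^3 + s^2 - 16*s - 16) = s*(s - 4)*(s^2 + 5*s + 4) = s*(s - 4)*(s + 4)*(s + 1)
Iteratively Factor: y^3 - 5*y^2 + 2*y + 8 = (y + 1)*(y^2 - 6*y + 8) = (y - 2)*(y + 1)*(y - 4)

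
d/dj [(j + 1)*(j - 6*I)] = 2*j + 1 - 6*I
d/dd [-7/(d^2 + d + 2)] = 7*(2*d + 1)/(d^2 + d + 2)^2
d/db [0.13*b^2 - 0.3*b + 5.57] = 0.26*b - 0.3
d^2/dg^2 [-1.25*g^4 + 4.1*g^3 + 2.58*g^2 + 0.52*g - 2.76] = -15.0*g^2 + 24.6*g + 5.16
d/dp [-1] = 0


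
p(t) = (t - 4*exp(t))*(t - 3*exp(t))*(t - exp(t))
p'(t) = (1 - 4*exp(t))*(t - 3*exp(t))*(t - exp(t)) + (1 - 3*exp(t))*(t - 4*exp(t))*(t - exp(t)) + (1 - exp(t))*(t - 4*exp(t))*(t - 3*exp(t)) = -8*t^2*exp(t) + 3*t^2 + 38*t*exp(2*t) - 16*t*exp(t) - 36*exp(3*t) + 19*exp(2*t)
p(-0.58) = -7.26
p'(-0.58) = -2.57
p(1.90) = -2158.93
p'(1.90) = -7067.99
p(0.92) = -95.75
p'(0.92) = -280.42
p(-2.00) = -13.06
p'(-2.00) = 10.87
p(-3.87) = -60.49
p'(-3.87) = 43.67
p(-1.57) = -9.37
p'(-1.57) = 6.43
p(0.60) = -39.78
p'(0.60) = -100.67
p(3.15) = -121726.52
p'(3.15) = -384960.61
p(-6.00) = -216.71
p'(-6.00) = 107.52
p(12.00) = -51728739233028530.13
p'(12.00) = -155191753581877360.19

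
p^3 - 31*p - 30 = (p - 6)*(p + 1)*(p + 5)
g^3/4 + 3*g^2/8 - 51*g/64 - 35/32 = (g/4 + 1/2)*(g - 7/4)*(g + 5/4)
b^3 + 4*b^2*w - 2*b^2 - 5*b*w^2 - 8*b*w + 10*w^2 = (b - 2)*(b - w)*(b + 5*w)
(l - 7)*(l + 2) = l^2 - 5*l - 14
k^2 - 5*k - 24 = (k - 8)*(k + 3)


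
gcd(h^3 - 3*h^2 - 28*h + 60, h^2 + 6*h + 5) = h + 5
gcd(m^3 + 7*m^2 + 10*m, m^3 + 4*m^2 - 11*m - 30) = m^2 + 7*m + 10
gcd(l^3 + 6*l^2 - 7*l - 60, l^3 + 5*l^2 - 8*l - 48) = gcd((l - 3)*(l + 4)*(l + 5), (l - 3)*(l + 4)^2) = l^2 + l - 12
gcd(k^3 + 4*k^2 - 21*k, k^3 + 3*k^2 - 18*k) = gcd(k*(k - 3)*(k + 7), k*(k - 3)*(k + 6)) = k^2 - 3*k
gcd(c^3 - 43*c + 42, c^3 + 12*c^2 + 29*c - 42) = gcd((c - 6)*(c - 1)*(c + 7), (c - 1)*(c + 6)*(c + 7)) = c^2 + 6*c - 7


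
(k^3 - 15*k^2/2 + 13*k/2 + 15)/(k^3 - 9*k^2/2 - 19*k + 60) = (k + 1)/(k + 4)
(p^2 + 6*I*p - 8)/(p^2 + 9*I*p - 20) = (p + 2*I)/(p + 5*I)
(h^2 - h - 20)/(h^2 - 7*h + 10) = (h + 4)/(h - 2)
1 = 1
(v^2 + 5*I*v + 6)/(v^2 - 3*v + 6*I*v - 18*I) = (v - I)/(v - 3)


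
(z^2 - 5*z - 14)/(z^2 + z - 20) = (z^2 - 5*z - 14)/(z^2 + z - 20)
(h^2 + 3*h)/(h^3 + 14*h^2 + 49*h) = (h + 3)/(h^2 + 14*h + 49)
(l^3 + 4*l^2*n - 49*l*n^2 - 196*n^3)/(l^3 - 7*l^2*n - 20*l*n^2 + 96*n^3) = (l^2 - 49*n^2)/(l^2 - 11*l*n + 24*n^2)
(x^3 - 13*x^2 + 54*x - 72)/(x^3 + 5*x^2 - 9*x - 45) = (x^2 - 10*x + 24)/(x^2 + 8*x + 15)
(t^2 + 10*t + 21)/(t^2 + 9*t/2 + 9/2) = 2*(t + 7)/(2*t + 3)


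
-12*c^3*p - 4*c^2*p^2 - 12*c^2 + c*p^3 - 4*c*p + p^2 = (-6*c + p)*(2*c + p)*(c*p + 1)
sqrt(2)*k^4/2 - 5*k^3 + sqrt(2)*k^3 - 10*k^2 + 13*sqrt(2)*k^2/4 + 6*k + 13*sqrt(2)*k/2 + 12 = (k + 2)*(k - 4*sqrt(2))*(k - 3*sqrt(2)/2)*(sqrt(2)*k/2 + 1/2)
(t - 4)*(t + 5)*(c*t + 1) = c*t^3 + c*t^2 - 20*c*t + t^2 + t - 20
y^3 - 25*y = y*(y - 5)*(y + 5)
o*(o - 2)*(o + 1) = o^3 - o^2 - 2*o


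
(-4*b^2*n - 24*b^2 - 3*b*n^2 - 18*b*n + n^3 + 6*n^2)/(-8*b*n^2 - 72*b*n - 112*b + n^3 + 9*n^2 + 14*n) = (4*b^2*n + 24*b^2 + 3*b*n^2 + 18*b*n - n^3 - 6*n^2)/(8*b*n^2 + 72*b*n + 112*b - n^3 - 9*n^2 - 14*n)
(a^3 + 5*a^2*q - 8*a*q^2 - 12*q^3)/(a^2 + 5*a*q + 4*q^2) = (a^2 + 4*a*q - 12*q^2)/(a + 4*q)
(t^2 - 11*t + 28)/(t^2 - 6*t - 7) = (t - 4)/(t + 1)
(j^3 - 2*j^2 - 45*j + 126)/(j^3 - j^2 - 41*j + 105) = (j - 6)/(j - 5)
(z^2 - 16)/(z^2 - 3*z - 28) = (z - 4)/(z - 7)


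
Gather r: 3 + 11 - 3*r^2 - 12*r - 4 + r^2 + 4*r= -2*r^2 - 8*r + 10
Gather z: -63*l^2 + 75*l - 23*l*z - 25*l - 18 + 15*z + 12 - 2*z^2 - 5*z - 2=-63*l^2 + 50*l - 2*z^2 + z*(10 - 23*l) - 8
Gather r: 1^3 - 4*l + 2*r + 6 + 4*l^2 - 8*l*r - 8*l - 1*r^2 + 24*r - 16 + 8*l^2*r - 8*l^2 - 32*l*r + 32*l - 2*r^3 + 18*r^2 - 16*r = -4*l^2 + 20*l - 2*r^3 + 17*r^2 + r*(8*l^2 - 40*l + 10) - 9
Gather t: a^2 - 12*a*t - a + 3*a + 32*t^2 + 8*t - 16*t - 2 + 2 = a^2 + 2*a + 32*t^2 + t*(-12*a - 8)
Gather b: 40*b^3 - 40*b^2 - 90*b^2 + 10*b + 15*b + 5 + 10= 40*b^3 - 130*b^2 + 25*b + 15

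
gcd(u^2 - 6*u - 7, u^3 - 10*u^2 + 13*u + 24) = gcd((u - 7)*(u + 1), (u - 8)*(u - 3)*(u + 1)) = u + 1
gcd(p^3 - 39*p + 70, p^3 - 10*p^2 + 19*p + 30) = p - 5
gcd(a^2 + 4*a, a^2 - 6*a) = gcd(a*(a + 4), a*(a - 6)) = a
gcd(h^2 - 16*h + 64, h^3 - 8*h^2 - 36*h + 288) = h - 8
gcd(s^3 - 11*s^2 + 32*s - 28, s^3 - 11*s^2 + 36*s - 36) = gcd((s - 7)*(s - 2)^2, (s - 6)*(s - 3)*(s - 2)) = s - 2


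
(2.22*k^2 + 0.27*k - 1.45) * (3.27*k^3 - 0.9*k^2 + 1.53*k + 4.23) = 7.2594*k^5 - 1.1151*k^4 - 1.5879*k^3 + 11.1087*k^2 - 1.0764*k - 6.1335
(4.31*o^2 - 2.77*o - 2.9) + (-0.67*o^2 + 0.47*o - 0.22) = 3.64*o^2 - 2.3*o - 3.12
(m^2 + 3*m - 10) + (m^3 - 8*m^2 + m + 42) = m^3 - 7*m^2 + 4*m + 32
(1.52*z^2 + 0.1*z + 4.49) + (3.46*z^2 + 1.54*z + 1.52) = 4.98*z^2 + 1.64*z + 6.01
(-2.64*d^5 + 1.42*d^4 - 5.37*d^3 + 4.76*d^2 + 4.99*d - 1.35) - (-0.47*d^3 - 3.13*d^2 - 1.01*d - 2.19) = -2.64*d^5 + 1.42*d^4 - 4.9*d^3 + 7.89*d^2 + 6.0*d + 0.84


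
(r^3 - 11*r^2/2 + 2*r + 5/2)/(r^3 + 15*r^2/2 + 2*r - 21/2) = (2*r^2 - 9*r - 5)/(2*r^2 + 17*r + 21)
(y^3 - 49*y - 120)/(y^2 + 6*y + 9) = (y^2 - 3*y - 40)/(y + 3)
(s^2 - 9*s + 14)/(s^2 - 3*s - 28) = (s - 2)/(s + 4)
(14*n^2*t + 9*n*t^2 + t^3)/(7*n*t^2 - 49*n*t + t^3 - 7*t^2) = (2*n + t)/(t - 7)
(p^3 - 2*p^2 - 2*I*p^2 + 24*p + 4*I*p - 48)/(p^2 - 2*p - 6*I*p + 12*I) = p + 4*I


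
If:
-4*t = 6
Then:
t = -3/2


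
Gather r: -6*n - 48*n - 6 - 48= -54*n - 54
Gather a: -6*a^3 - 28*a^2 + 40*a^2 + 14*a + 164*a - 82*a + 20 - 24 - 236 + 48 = -6*a^3 + 12*a^2 + 96*a - 192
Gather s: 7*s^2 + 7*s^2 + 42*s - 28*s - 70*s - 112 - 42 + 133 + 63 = 14*s^2 - 56*s + 42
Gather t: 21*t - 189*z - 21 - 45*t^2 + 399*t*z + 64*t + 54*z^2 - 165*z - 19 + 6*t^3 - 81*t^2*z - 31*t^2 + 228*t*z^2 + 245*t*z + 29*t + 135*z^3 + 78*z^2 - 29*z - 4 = 6*t^3 + t^2*(-81*z - 76) + t*(228*z^2 + 644*z + 114) + 135*z^3 + 132*z^2 - 383*z - 44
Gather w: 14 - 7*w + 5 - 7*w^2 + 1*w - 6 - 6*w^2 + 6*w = 13 - 13*w^2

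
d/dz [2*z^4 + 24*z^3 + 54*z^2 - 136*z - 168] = 8*z^3 + 72*z^2 + 108*z - 136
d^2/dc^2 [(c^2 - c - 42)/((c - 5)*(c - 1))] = 2*(5*c^3 - 141*c^2 + 771*c - 1307)/(c^6 - 18*c^5 + 123*c^4 - 396*c^3 + 615*c^2 - 450*c + 125)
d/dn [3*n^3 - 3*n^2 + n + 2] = 9*n^2 - 6*n + 1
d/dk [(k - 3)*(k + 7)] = 2*k + 4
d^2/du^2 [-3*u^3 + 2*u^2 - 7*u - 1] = 4 - 18*u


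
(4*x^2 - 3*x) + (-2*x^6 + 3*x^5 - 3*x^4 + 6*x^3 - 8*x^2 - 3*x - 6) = -2*x^6 + 3*x^5 - 3*x^4 + 6*x^3 - 4*x^2 - 6*x - 6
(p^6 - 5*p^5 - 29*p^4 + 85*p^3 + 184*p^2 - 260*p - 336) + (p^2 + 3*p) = p^6 - 5*p^5 - 29*p^4 + 85*p^3 + 185*p^2 - 257*p - 336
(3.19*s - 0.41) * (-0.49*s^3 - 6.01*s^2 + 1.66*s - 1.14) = -1.5631*s^4 - 18.971*s^3 + 7.7595*s^2 - 4.3172*s + 0.4674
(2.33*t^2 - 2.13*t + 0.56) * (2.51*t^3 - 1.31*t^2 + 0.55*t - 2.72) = 5.8483*t^5 - 8.3986*t^4 + 5.4774*t^3 - 8.2427*t^2 + 6.1016*t - 1.5232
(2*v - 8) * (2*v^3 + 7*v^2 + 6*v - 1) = 4*v^4 - 2*v^3 - 44*v^2 - 50*v + 8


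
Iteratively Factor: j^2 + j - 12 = (j - 3)*(j + 4)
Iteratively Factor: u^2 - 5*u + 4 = (u - 1)*(u - 4)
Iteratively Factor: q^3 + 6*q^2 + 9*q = (q)*(q^2 + 6*q + 9) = q*(q + 3)*(q + 3)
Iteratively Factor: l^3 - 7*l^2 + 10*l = (l - 5)*(l^2 - 2*l) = (l - 5)*(l - 2)*(l)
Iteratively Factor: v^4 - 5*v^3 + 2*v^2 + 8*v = (v - 4)*(v^3 - v^2 - 2*v) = v*(v - 4)*(v^2 - v - 2) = v*(v - 4)*(v - 2)*(v + 1)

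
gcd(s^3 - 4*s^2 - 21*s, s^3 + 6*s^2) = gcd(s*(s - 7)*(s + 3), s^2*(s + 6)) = s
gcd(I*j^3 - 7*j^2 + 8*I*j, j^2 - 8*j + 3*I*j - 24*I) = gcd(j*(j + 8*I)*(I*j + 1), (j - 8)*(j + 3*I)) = 1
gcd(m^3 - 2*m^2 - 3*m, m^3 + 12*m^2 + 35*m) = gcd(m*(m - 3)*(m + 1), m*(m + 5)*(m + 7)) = m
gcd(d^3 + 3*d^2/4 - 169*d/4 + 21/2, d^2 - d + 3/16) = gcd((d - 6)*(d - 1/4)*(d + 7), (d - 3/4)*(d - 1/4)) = d - 1/4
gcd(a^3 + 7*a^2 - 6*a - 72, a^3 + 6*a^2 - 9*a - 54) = a^2 + 3*a - 18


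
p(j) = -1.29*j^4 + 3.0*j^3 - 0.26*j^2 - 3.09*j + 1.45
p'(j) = -5.16*j^3 + 9.0*j^2 - 0.52*j - 3.09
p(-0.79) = 1.75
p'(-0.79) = 5.48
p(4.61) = -307.03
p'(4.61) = -319.75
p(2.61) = -14.91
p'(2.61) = -34.88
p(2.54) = -12.61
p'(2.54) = -30.90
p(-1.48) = -10.46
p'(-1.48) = 34.12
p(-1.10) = -1.35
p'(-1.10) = 15.24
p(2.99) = -33.02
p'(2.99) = -62.12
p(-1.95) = -34.41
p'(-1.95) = 70.41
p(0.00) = 1.45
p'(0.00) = -3.09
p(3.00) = -33.65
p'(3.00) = -62.97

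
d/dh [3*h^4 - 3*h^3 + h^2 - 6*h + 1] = 12*h^3 - 9*h^2 + 2*h - 6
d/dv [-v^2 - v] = -2*v - 1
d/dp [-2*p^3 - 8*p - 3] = -6*p^2 - 8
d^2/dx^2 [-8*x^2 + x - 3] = -16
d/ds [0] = 0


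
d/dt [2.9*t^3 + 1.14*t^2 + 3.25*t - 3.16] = 8.7*t^2 + 2.28*t + 3.25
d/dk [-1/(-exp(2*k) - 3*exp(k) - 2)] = (-2*exp(k) - 3)*exp(k)/(exp(2*k) + 3*exp(k) + 2)^2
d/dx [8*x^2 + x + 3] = 16*x + 1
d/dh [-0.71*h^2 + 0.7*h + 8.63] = 0.7 - 1.42*h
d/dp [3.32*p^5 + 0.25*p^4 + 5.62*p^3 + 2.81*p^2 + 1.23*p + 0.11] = 16.6*p^4 + 1.0*p^3 + 16.86*p^2 + 5.62*p + 1.23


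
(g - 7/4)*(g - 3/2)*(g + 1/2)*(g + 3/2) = g^4 - 5*g^3/4 - 25*g^2/8 + 45*g/16 + 63/32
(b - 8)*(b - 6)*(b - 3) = b^3 - 17*b^2 + 90*b - 144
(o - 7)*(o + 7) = o^2 - 49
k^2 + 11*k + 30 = (k + 5)*(k + 6)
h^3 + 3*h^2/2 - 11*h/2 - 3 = (h - 2)*(h + 1/2)*(h + 3)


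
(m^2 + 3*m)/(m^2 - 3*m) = (m + 3)/(m - 3)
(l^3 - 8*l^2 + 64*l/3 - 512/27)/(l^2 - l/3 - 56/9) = (9*l^2 - 48*l + 64)/(3*(3*l + 7))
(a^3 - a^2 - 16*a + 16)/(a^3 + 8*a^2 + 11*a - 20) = (a - 4)/(a + 5)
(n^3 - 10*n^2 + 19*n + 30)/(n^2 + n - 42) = (n^2 - 4*n - 5)/(n + 7)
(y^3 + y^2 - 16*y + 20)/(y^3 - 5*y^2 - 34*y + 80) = (y - 2)/(y - 8)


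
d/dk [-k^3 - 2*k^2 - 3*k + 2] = -3*k^2 - 4*k - 3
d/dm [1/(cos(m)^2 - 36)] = 2*sin(m)*cos(m)/(cos(m)^2 - 36)^2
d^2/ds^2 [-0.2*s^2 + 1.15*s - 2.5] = -0.400000000000000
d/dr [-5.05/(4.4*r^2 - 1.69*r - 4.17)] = (44.44*r - 8.5345)/(-4.4*r^2 + 1.69*r + 4.17)^2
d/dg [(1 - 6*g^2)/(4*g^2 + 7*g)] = (-42*g^2 - 8*g - 7)/(g^2*(16*g^2 + 56*g + 49))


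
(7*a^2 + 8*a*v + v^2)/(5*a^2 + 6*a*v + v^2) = (7*a + v)/(5*a + v)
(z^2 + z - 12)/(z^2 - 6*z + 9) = (z + 4)/(z - 3)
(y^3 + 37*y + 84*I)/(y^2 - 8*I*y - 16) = (y^3 + 37*y + 84*I)/(y^2 - 8*I*y - 16)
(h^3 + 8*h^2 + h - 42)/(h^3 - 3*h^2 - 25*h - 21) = (h^2 + 5*h - 14)/(h^2 - 6*h - 7)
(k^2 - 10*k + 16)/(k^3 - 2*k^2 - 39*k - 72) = (k - 2)/(k^2 + 6*k + 9)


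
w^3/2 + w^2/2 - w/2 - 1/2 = (w/2 + 1/2)*(w - 1)*(w + 1)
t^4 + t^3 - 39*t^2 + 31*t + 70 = (t - 5)*(t - 2)*(t + 1)*(t + 7)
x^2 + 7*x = x*(x + 7)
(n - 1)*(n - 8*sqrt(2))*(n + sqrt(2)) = n^3 - 7*sqrt(2)*n^2 - n^2 - 16*n + 7*sqrt(2)*n + 16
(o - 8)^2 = o^2 - 16*o + 64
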